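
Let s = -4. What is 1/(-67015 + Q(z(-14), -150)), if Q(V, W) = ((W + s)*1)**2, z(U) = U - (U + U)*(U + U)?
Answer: -1/43299 ≈ -2.3095e-5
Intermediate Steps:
z(U) = U - 4*U**2 (z(U) = U - 2*U*2*U = U - 4*U**2)
Q(V, W) = (-4 + W)**2 (Q(V, W) = ((W - 4)*1)**2 = ((-4 + W)*1)**2 = (-4 + W)**2)
1/(-67015 + Q(z(-14), -150)) = 1/(-67015 + (-4 - 150)**2) = 1/(-67015 + (-154)**2) = 1/(-67015 + 23716) = 1/(-43299) = -1/43299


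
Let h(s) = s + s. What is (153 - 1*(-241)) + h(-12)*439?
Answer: -10142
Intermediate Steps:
h(s) = 2*s
(153 - 1*(-241)) + h(-12)*439 = (153 - 1*(-241)) + (2*(-12))*439 = (153 + 241) - 24*439 = 394 - 10536 = -10142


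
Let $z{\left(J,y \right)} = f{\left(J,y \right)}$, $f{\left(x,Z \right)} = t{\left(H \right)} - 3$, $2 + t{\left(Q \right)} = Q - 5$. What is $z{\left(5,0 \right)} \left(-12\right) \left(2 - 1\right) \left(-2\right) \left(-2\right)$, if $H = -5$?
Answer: $720$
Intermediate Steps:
$t{\left(Q \right)} = -7 + Q$ ($t{\left(Q \right)} = -2 + \left(Q - 5\right) = -2 + \left(-5 + Q\right) = -7 + Q$)
$f{\left(x,Z \right)} = -15$ ($f{\left(x,Z \right)} = \left(-7 - 5\right) - 3 = -12 - 3 = -15$)
$z{\left(J,y \right)} = -15$
$z{\left(5,0 \right)} \left(-12\right) \left(2 - 1\right) \left(-2\right) \left(-2\right) = \left(-15\right) \left(-12\right) \left(2 - 1\right) \left(-2\right) \left(-2\right) = 180 \cdot 1 \left(-2\right) \left(-2\right) = 180 \left(-2\right) \left(-2\right) = \left(-360\right) \left(-2\right) = 720$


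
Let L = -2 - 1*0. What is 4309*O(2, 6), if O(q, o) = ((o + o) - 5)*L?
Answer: -60326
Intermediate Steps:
L = -2 (L = -2 + 0 = -2)
O(q, o) = 10 - 4*o (O(q, o) = ((o + o) - 5)*(-2) = (2*o - 5)*(-2) = (-5 + 2*o)*(-2) = 10 - 4*o)
4309*O(2, 6) = 4309*(10 - 4*6) = 4309*(10 - 24) = 4309*(-14) = -60326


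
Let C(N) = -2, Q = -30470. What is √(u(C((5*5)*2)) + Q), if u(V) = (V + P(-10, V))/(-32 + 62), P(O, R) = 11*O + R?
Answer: I*√761845/5 ≈ 174.57*I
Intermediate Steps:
P(O, R) = R + 11*O
u(V) = -11/3 + V/15 (u(V) = (V + (V + 11*(-10)))/(-32 + 62) = (V + (V - 110))/30 = (V + (-110 + V))*(1/30) = (-110 + 2*V)*(1/30) = -11/3 + V/15)
√(u(C((5*5)*2)) + Q) = √((-11/3 + (1/15)*(-2)) - 30470) = √((-11/3 - 2/15) - 30470) = √(-19/5 - 30470) = √(-152369/5) = I*√761845/5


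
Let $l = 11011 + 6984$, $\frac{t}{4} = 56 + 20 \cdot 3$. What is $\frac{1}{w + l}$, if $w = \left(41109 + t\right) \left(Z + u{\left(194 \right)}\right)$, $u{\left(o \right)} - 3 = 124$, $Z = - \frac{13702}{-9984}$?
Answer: $\frac{384}{2056251115} \approx 1.8675 \cdot 10^{-7}$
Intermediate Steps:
$t = 464$ ($t = 4 \left(56 + 20 \cdot 3\right) = 4 \left(56 + 60\right) = 4 \cdot 116 = 464$)
$Z = \frac{527}{384}$ ($Z = \left(-13702\right) \left(- \frac{1}{9984}\right) = \frac{527}{384} \approx 1.3724$)
$u{\left(o \right)} = 127$ ($u{\left(o \right)} = 3 + 124 = 127$)
$w = \frac{2049341035}{384}$ ($w = \left(41109 + 464\right) \left(\frac{527}{384} + 127\right) = 41573 \cdot \frac{49295}{384} = \frac{2049341035}{384} \approx 5.3368 \cdot 10^{6}$)
$l = 17995$
$\frac{1}{w + l} = \frac{1}{\frac{2049341035}{384} + 17995} = \frac{1}{\frac{2056251115}{384}} = \frac{384}{2056251115}$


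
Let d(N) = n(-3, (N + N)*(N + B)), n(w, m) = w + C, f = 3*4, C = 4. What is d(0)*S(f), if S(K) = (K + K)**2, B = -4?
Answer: 576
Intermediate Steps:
f = 12
n(w, m) = 4 + w (n(w, m) = w + 4 = 4 + w)
S(K) = 4*K**2 (S(K) = (2*K)**2 = 4*K**2)
d(N) = 1 (d(N) = 4 - 3 = 1)
d(0)*S(f) = 1*(4*12**2) = 1*(4*144) = 1*576 = 576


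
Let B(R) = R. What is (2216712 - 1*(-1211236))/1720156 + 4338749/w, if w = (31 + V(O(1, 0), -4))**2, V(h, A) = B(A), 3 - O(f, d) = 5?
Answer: 1866456024734/313498431 ≈ 5953.6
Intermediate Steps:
O(f, d) = -2 (O(f, d) = 3 - 1*5 = 3 - 5 = -2)
V(h, A) = A
w = 729 (w = (31 - 4)**2 = 27**2 = 729)
(2216712 - 1*(-1211236))/1720156 + 4338749/w = (2216712 - 1*(-1211236))/1720156 + 4338749/729 = (2216712 + 1211236)*(1/1720156) + 4338749*(1/729) = 3427948*(1/1720156) + 4338749/729 = 856987/430039 + 4338749/729 = 1866456024734/313498431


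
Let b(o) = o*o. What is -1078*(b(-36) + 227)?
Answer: -1641794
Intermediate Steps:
b(o) = o**2
-1078*(b(-36) + 227) = -1078*((-36)**2 + 227) = -1078*(1296 + 227) = -1078*1523 = -1641794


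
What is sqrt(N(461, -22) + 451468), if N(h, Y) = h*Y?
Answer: sqrt(441326) ≈ 664.32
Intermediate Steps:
N(h, Y) = Y*h
sqrt(N(461, -22) + 451468) = sqrt(-22*461 + 451468) = sqrt(-10142 + 451468) = sqrt(441326)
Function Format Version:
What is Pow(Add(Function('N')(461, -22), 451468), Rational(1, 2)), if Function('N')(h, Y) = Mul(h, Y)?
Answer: Pow(441326, Rational(1, 2)) ≈ 664.32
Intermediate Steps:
Function('N')(h, Y) = Mul(Y, h)
Pow(Add(Function('N')(461, -22), 451468), Rational(1, 2)) = Pow(Add(Mul(-22, 461), 451468), Rational(1, 2)) = Pow(Add(-10142, 451468), Rational(1, 2)) = Pow(441326, Rational(1, 2))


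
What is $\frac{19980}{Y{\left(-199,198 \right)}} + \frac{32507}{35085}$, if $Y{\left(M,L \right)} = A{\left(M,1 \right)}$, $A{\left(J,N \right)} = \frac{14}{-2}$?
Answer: $- \frac{700770751}{245595} \approx -2853.4$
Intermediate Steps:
$A{\left(J,N \right)} = -7$ ($A{\left(J,N \right)} = 14 \left(- \frac{1}{2}\right) = -7$)
$Y{\left(M,L \right)} = -7$
$\frac{19980}{Y{\left(-199,198 \right)}} + \frac{32507}{35085} = \frac{19980}{-7} + \frac{32507}{35085} = 19980 \left(- \frac{1}{7}\right) + 32507 \cdot \frac{1}{35085} = - \frac{19980}{7} + \frac{32507}{35085} = - \frac{700770751}{245595}$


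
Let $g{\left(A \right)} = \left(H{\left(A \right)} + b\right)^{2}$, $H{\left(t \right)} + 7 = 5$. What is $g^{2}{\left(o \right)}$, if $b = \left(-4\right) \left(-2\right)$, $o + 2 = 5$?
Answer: $1296$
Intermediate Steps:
$o = 3$ ($o = -2 + 5 = 3$)
$H{\left(t \right)} = -2$ ($H{\left(t \right)} = -7 + 5 = -2$)
$b = 8$
$g{\left(A \right)} = 36$ ($g{\left(A \right)} = \left(-2 + 8\right)^{2} = 6^{2} = 36$)
$g^{2}{\left(o \right)} = 36^{2} = 1296$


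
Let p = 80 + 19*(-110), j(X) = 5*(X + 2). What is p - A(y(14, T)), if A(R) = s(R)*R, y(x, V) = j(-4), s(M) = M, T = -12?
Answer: -2110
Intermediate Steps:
j(X) = 10 + 5*X (j(X) = 5*(2 + X) = 10 + 5*X)
y(x, V) = -10 (y(x, V) = 10 + 5*(-4) = 10 - 20 = -10)
p = -2010 (p = 80 - 2090 = -2010)
A(R) = R² (A(R) = R*R = R²)
p - A(y(14, T)) = -2010 - 1*(-10)² = -2010 - 1*100 = -2010 - 100 = -2110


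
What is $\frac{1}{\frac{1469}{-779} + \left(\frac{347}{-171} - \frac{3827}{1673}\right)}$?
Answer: $- \frac{11729403}{72751601} \approx -0.16123$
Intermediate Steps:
$\frac{1}{\frac{1469}{-779} + \left(\frac{347}{-171} - \frac{3827}{1673}\right)} = \frac{1}{1469 \left(- \frac{1}{779}\right) + \left(347 \left(- \frac{1}{171}\right) - \frac{3827}{1673}\right)} = \frac{1}{- \frac{1469}{779} - \frac{1234948}{286083}} = \frac{1}{- \frac{72751601}{11729403}} = - \frac{11729403}{72751601}$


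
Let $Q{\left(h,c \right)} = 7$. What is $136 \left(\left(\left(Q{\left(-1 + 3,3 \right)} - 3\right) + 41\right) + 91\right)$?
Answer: $18496$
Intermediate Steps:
$136 \left(\left(\left(Q{\left(-1 + 3,3 \right)} - 3\right) + 41\right) + 91\right) = 136 \left(\left(\left(7 - 3\right) + 41\right) + 91\right) = 136 \left(\left(4 + 41\right) + 91\right) = 136 \left(45 + 91\right) = 136 \cdot 136 = 18496$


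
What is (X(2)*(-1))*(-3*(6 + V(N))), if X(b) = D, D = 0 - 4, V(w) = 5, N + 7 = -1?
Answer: -132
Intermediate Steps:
N = -8 (N = -7 - 1 = -8)
D = -4
X(b) = -4
(X(2)*(-1))*(-3*(6 + V(N))) = (-4*(-1))*(-3*(6 + 5)) = 4*(-3*11) = 4*(-33) = -132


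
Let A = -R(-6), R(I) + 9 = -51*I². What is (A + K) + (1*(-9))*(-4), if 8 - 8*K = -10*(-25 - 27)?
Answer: 1817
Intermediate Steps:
R(I) = -9 - 51*I²
A = 1845 (A = -(-9 - 51*(-6)²) = -(-9 - 51*36) = -(-9 - 1836) = -1*(-1845) = 1845)
K = -64 (K = 1 - (-5)*(-25 - 27)/4 = 1 - (-5)*(-52)/4 = 1 - ⅛*520 = 1 - 65 = -64)
(A + K) + (1*(-9))*(-4) = (1845 - 64) + (1*(-9))*(-4) = 1781 - 9*(-4) = 1781 + 36 = 1817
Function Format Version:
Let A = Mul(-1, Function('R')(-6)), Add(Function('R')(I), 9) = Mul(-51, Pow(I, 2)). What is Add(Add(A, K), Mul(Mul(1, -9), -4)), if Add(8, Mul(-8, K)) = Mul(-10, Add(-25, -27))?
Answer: 1817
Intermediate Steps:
Function('R')(I) = Add(-9, Mul(-51, Pow(I, 2)))
A = 1845 (A = Mul(-1, Add(-9, Mul(-51, Pow(-6, 2)))) = Mul(-1, Add(-9, Mul(-51, 36))) = Mul(-1, Add(-9, -1836)) = Mul(-1, -1845) = 1845)
K = -64 (K = Add(1, Mul(Rational(-1, 8), Mul(-10, Add(-25, -27)))) = Add(1, Mul(Rational(-1, 8), Mul(-10, -52))) = Add(1, Mul(Rational(-1, 8), 520)) = Add(1, -65) = -64)
Add(Add(A, K), Mul(Mul(1, -9), -4)) = Add(Add(1845, -64), Mul(Mul(1, -9), -4)) = Add(1781, Mul(-9, -4)) = Add(1781, 36) = 1817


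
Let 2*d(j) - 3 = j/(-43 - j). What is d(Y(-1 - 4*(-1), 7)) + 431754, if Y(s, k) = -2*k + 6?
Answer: 30222893/70 ≈ 4.3176e+5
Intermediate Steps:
Y(s, k) = 6 - 2*k
d(j) = 3/2 + j/(2*(-43 - j)) (d(j) = 3/2 + (j/(-43 - j))/2 = 3/2 + j/(2*(-43 - j)))
d(Y(-1 - 4*(-1), 7)) + 431754 = (129/2 + (6 - 2*7))/(43 + (6 - 2*7)) + 431754 = (129/2 + (6 - 14))/(43 + (6 - 14)) + 431754 = (129/2 - 8)/(43 - 8) + 431754 = (113/2)/35 + 431754 = (1/35)*(113/2) + 431754 = 113/70 + 431754 = 30222893/70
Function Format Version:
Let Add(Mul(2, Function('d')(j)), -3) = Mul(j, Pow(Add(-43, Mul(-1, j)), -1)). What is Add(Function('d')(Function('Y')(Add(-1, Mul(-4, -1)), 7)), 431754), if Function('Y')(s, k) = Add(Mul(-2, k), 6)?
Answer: Rational(30222893, 70) ≈ 4.3176e+5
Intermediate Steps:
Function('Y')(s, k) = Add(6, Mul(-2, k))
Function('d')(j) = Add(Rational(3, 2), Mul(Rational(1, 2), j, Pow(Add(-43, Mul(-1, j)), -1))) (Function('d')(j) = Add(Rational(3, 2), Mul(Rational(1, 2), Mul(j, Pow(Add(-43, Mul(-1, j)), -1)))) = Add(Rational(3, 2), Mul(Rational(1, 2), j, Pow(Add(-43, Mul(-1, j)), -1))))
Add(Function('d')(Function('Y')(Add(-1, Mul(-4, -1)), 7)), 431754) = Add(Mul(Pow(Add(43, Add(6, Mul(-2, 7))), -1), Add(Rational(129, 2), Add(6, Mul(-2, 7)))), 431754) = Add(Mul(Pow(Add(43, Add(6, -14)), -1), Add(Rational(129, 2), Add(6, -14))), 431754) = Add(Mul(Pow(Add(43, -8), -1), Add(Rational(129, 2), -8)), 431754) = Add(Mul(Pow(35, -1), Rational(113, 2)), 431754) = Add(Mul(Rational(1, 35), Rational(113, 2)), 431754) = Add(Rational(113, 70), 431754) = Rational(30222893, 70)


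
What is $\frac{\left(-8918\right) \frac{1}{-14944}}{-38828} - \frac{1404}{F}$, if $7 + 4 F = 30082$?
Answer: $- \frac{543154613027}{2908481230400} \approx -0.18675$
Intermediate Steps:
$F = \frac{30075}{4}$ ($F = - \frac{7}{4} + \frac{1}{4} \cdot 30082 = - \frac{7}{4} + \frac{15041}{2} = \frac{30075}{4} \approx 7518.8$)
$\frac{\left(-8918\right) \frac{1}{-14944}}{-38828} - \frac{1404}{F} = \frac{\left(-8918\right) \frac{1}{-14944}}{-38828} - \frac{1404}{\frac{30075}{4}} = \left(-8918\right) \left(- \frac{1}{14944}\right) \left(- \frac{1}{38828}\right) - \frac{1872}{10025} = \frac{4459}{7472} \left(- \frac{1}{38828}\right) - \frac{1872}{10025} = - \frac{4459}{290122816} - \frac{1872}{10025} = - \frac{543154613027}{2908481230400}$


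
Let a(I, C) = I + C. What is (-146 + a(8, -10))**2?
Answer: 21904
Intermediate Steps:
a(I, C) = C + I
(-146 + a(8, -10))**2 = (-146 + (-10 + 8))**2 = (-146 - 2)**2 = (-148)**2 = 21904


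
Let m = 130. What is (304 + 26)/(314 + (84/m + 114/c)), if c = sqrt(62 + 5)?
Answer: 7348147950/6992535067 - 39736125*sqrt(67)/6992535067 ≈ 1.0043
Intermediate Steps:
c = sqrt(67) ≈ 8.1853
(304 + 26)/(314 + (84/m + 114/c)) = (304 + 26)/(314 + (84/130 + 114/(sqrt(67)))) = 330/(314 + (84*(1/130) + 114*(sqrt(67)/67))) = 330/(314 + (42/65 + 114*sqrt(67)/67)) = 330/(20452/65 + 114*sqrt(67)/67)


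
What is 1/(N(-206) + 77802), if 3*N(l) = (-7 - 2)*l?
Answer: 1/78420 ≈ 1.2752e-5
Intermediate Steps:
N(l) = -3*l (N(l) = ((-7 - 2)*l)/3 = (-9*l)/3 = -3*l)
1/(N(-206) + 77802) = 1/(-3*(-206) + 77802) = 1/(618 + 77802) = 1/78420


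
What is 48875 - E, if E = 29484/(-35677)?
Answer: 1743742859/35677 ≈ 48876.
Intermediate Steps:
E = -29484/35677 (E = 29484*(-1/35677) = -29484/35677 ≈ -0.82642)
48875 - E = 48875 - 1*(-29484/35677) = 48875 + 29484/35677 = 1743742859/35677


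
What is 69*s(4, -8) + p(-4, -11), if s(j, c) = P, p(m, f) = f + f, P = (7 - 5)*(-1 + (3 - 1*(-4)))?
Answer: 806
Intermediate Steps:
P = 12 (P = 2*(-1 + (3 + 4)) = 2*(-1 + 7) = 2*6 = 12)
p(m, f) = 2*f
s(j, c) = 12
69*s(4, -8) + p(-4, -11) = 69*12 + 2*(-11) = 828 - 22 = 806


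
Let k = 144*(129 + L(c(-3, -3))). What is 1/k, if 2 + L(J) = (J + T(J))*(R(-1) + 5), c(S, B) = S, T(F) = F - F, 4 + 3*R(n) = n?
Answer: 1/16848 ≈ 5.9354e-5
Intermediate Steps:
R(n) = -4/3 + n/3
T(F) = 0
L(J) = -2 + 10*J/3 (L(J) = -2 + (J + 0)*((-4/3 + (1/3)*(-1)) + 5) = -2 + J*((-4/3 - 1/3) + 5) = -2 + J*(-5/3 + 5) = -2 + J*(10/3) = -2 + 10*J/3)
k = 16848 (k = 144*(129 + (-2 + (10/3)*(-3))) = 144*(129 + (-2 - 10)) = 144*(129 - 12) = 144*117 = 16848)
1/k = 1/16848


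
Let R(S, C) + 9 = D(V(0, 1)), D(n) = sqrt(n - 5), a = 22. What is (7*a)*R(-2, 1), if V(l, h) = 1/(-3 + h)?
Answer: -1386 + 77*I*sqrt(22) ≈ -1386.0 + 361.16*I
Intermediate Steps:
D(n) = sqrt(-5 + n)
R(S, C) = -9 + I*sqrt(22)/2 (R(S, C) = -9 + sqrt(-5 + 1/(-3 + 1)) = -9 + sqrt(-5 + 1/(-2)) = -9 + sqrt(-5 - 1/2) = -9 + sqrt(-11/2) = -9 + I*sqrt(22)/2)
(7*a)*R(-2, 1) = (7*22)*(-9 + I*sqrt(22)/2) = 154*(-9 + I*sqrt(22)/2) = -1386 + 77*I*sqrt(22)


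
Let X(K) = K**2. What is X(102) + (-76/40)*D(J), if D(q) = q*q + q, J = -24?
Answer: 46776/5 ≈ 9355.2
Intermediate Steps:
D(q) = q + q**2 (D(q) = q**2 + q = q + q**2)
X(102) + (-76/40)*D(J) = 102**2 + (-76/40)*(-24*(1 - 24)) = 10404 + (-76*1/40)*(-24*(-23)) = 10404 - 19/10*552 = 10404 - 5244/5 = 46776/5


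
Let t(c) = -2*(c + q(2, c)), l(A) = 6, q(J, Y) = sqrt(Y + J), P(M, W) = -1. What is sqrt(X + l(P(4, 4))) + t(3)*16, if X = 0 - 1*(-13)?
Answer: -96 + sqrt(19) - 32*sqrt(5) ≈ -163.20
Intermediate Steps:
X = 13 (X = 0 + 13 = 13)
q(J, Y) = sqrt(J + Y)
t(c) = -2*c - 2*sqrt(2 + c) (t(c) = -2*(c + sqrt(2 + c)) = -2*c - 2*sqrt(2 + c))
sqrt(X + l(P(4, 4))) + t(3)*16 = sqrt(13 + 6) + (-2*3 - 2*sqrt(2 + 3))*16 = sqrt(19) + (-6 - 2*sqrt(5))*16 = sqrt(19) + (-96 - 32*sqrt(5)) = -96 + sqrt(19) - 32*sqrt(5)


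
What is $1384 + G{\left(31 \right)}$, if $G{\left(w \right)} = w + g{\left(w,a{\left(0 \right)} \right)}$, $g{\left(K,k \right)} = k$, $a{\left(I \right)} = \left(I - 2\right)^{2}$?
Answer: $1419$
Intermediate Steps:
$a{\left(I \right)} = \left(-2 + I\right)^{2}$
$G{\left(w \right)} = 4 + w$ ($G{\left(w \right)} = w + \left(-2 + 0\right)^{2} = w + \left(-2\right)^{2} = w + 4 = 4 + w$)
$1384 + G{\left(31 \right)} = 1384 + \left(4 + 31\right) = 1384 + 35 = 1419$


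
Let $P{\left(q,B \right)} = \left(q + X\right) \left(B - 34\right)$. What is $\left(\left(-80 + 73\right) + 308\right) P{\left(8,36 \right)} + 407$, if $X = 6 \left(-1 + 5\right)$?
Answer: $19671$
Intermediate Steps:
$X = 24$ ($X = 6 \cdot 4 = 24$)
$P{\left(q,B \right)} = \left(-34 + B\right) \left(24 + q\right)$ ($P{\left(q,B \right)} = \left(q + 24\right) \left(B - 34\right) = \left(24 + q\right) \left(-34 + B\right) = \left(-34 + B\right) \left(24 + q\right)$)
$\left(\left(-80 + 73\right) + 308\right) P{\left(8,36 \right)} + 407 = \left(\left(-80 + 73\right) + 308\right) \left(-816 - 272 + 24 \cdot 36 + 36 \cdot 8\right) + 407 = \left(-7 + 308\right) \left(-816 - 272 + 864 + 288\right) + 407 = 301 \cdot 64 + 407 = 19264 + 407 = 19671$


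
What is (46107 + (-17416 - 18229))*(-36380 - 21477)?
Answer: -605299934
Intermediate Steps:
(46107 + (-17416 - 18229))*(-36380 - 21477) = (46107 - 35645)*(-57857) = 10462*(-57857) = -605299934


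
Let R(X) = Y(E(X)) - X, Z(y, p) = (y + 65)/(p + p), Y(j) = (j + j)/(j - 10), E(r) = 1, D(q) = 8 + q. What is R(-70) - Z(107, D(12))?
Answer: 5893/90 ≈ 65.478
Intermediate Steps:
Y(j) = 2*j/(-10 + j) (Y(j) = (2*j)/(-10 + j) = 2*j/(-10 + j))
Z(y, p) = (65 + y)/(2*p) (Z(y, p) = (65 + y)/((2*p)) = (65 + y)*(1/(2*p)) = (65 + y)/(2*p))
R(X) = -2/9 - X (R(X) = 2*1/(-10 + 1) - X = 2*1/(-9) - X = 2*1*(-⅑) - X = -2/9 - X)
R(-70) - Z(107, D(12)) = (-2/9 - 1*(-70)) - (65 + 107)/(2*(8 + 12)) = (-2/9 + 70) - 172/(2*20) = 628/9 - 172/(2*20) = 628/9 - 1*43/10 = 628/9 - 43/10 = 5893/90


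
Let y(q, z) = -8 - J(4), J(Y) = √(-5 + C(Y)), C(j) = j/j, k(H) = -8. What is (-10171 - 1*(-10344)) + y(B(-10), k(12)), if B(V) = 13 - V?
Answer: 165 - 2*I ≈ 165.0 - 2.0*I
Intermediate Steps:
C(j) = 1
J(Y) = 2*I (J(Y) = √(-5 + 1) = √(-4) = 2*I)
y(q, z) = -8 - 2*I
(-10171 - 1*(-10344)) + y(B(-10), k(12)) = (-10171 - 1*(-10344)) + (-8 - 2*I) = (-10171 + 10344) + (-8 - 2*I) = 173 + (-8 - 2*I) = 165 - 2*I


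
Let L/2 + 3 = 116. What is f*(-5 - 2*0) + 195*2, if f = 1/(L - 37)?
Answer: 73705/189 ≈ 389.97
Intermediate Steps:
L = 226 (L = -6 + 2*116 = -6 + 232 = 226)
f = 1/189 (f = 1/(226 - 37) = 1/189 ≈ 0.0052910)
f*(-5 - 2*0) + 195*2 = (-5 - 2*0)/189 + 195*2 = (-5 + 0)/189 + 390 = (1/189)*(-5) + 390 = -5/189 + 390 = 73705/189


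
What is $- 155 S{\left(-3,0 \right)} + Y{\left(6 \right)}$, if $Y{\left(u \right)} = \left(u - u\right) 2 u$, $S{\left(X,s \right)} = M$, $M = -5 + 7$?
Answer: $-310$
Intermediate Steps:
$M = 2$
$S{\left(X,s \right)} = 2$
$Y{\left(u \right)} = 0$ ($Y{\left(u \right)} = 0 \cdot 2 u = 0$)
$- 155 S{\left(-3,0 \right)} + Y{\left(6 \right)} = \left(-155\right) 2 + 0 = -310 + 0 = -310$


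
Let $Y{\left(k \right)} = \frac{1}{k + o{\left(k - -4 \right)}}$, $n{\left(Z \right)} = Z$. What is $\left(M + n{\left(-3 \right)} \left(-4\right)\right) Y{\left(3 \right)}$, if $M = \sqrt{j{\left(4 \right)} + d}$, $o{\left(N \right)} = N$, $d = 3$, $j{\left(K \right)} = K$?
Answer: $\frac{6}{5} + \frac{\sqrt{7}}{10} \approx 1.4646$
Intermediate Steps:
$M = \sqrt{7}$ ($M = \sqrt{4 + 3} = \sqrt{7} \approx 2.6458$)
$Y{\left(k \right)} = \frac{1}{4 + 2 k}$ ($Y{\left(k \right)} = \frac{1}{k + \left(k - -4\right)} = \frac{1}{k + \left(k + 4\right)} = \frac{1}{k + \left(4 + k\right)} = \frac{1}{4 + 2 k}$)
$\left(M + n{\left(-3 \right)} \left(-4\right)\right) Y{\left(3 \right)} = \left(\sqrt{7} - -12\right) \frac{1}{2 \left(2 + 3\right)} = \left(\sqrt{7} + 12\right) \frac{1}{2 \cdot 5} = \left(12 + \sqrt{7}\right) \frac{1}{2} \cdot \frac{1}{5} = \left(12 + \sqrt{7}\right) \frac{1}{10} = \frac{6}{5} + \frac{\sqrt{7}}{10}$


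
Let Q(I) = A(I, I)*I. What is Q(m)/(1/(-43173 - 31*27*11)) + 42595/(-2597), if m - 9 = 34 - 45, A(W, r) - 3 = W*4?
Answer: -194335885/371 ≈ -5.2382e+5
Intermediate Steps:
A(W, r) = 3 + 4*W (A(W, r) = 3 + W*4 = 3 + 4*W)
m = -2 (m = 9 + (34 - 45) = 9 - 11 = -2)
Q(I) = I*(3 + 4*I) (Q(I) = (3 + 4*I)*I = I*(3 + 4*I))
Q(m)/(1/(-43173 - 31*27*11)) + 42595/(-2597) = (-2*(3 + 4*(-2)))/(1/(-43173 - 31*27*11)) + 42595/(-2597) = (-2*(3 - 8))/(1/(-43173 - 837*11)) + 42595*(-1/2597) = (-2*(-5))/(1/(-43173 - 9207)) - 6085/371 = 10/(1/(-52380)) - 6085/371 = 10/(-1/52380) - 6085/371 = 10*(-52380) - 6085/371 = -523800 - 6085/371 = -194335885/371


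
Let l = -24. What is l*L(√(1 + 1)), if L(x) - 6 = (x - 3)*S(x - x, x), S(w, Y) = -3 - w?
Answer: -360 + 72*√2 ≈ -258.18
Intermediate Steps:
L(x) = 15 - 3*x (L(x) = 6 + (x - 3)*(-3 - (x - x)) = 6 + (-3 + x)*(-3 - 1*0) = 6 + (-3 + x)*(-3 + 0) = 6 + (-3 + x)*(-3) = 6 + (9 - 3*x) = 15 - 3*x)
l*L(√(1 + 1)) = -24*(15 - 3*√(1 + 1)) = -24*(15 - 3*√2) = -360 + 72*√2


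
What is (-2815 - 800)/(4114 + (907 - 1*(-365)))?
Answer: -3615/5386 ≈ -0.67118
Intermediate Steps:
(-2815 - 800)/(4114 + (907 - 1*(-365))) = -3615/(4114 + (907 + 365)) = -3615/(4114 + 1272) = -3615/5386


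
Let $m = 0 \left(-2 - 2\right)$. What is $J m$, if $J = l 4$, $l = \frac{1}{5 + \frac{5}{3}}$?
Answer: $0$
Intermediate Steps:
$l = \frac{3}{20}$ ($l = \frac{1}{5 + 5 \cdot \frac{1}{3}} = \frac{1}{5 + \frac{5}{3}} = \frac{1}{\frac{20}{3}} = \frac{3}{20} \approx 0.15$)
$m = 0$ ($m = 0 \left(-4\right) = 0$)
$J = \frac{3}{5}$ ($J = \frac{3}{20} \cdot 4 = \frac{3}{5} \approx 0.6$)
$J m = \frac{3}{5} \cdot 0 = 0$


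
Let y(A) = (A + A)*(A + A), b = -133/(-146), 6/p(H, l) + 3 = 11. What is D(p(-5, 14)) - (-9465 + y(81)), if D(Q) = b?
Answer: -2449601/146 ≈ -16778.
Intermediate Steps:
p(H, l) = ¾ (p(H, l) = 6/(-3 + 11) = 6/8 = 6*(⅛) = ¾)
b = 133/146 (b = -133*(-1/146) = 133/146 ≈ 0.91096)
D(Q) = 133/146
y(A) = 4*A² (y(A) = (2*A)*(2*A) = 4*A²)
D(p(-5, 14)) - (-9465 + y(81)) = 133/146 - (-9465 + 4*81²) = 133/146 - (-9465 + 4*6561) = 133/146 - (-9465 + 26244) = 133/146 - 1*16779 = 133/146 - 16779 = -2449601/146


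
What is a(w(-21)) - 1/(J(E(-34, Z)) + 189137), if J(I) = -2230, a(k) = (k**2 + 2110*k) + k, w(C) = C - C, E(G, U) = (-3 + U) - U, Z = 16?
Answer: -1/186907 ≈ -5.3503e-6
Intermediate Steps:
E(G, U) = -3
w(C) = 0
a(k) = k**2 + 2111*k
a(w(-21)) - 1/(J(E(-34, Z)) + 189137) = 0*(2111 + 0) - 1/(-2230 + 189137) = 0*2111 - 1/186907 = 0 - 1*1/186907 = 0 - 1/186907 = -1/186907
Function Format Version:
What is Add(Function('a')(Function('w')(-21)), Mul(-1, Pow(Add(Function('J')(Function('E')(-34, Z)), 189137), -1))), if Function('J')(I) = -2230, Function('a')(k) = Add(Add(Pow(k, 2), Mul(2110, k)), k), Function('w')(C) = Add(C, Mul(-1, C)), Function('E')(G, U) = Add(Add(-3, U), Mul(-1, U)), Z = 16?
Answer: Rational(-1, 186907) ≈ -5.3503e-6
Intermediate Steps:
Function('E')(G, U) = -3
Function('w')(C) = 0
Function('a')(k) = Add(Pow(k, 2), Mul(2111, k))
Add(Function('a')(Function('w')(-21)), Mul(-1, Pow(Add(Function('J')(Function('E')(-34, Z)), 189137), -1))) = Add(Mul(0, Add(2111, 0)), Mul(-1, Pow(Add(-2230, 189137), -1))) = Add(Mul(0, 2111), Mul(-1, Pow(186907, -1))) = Add(0, Mul(-1, Rational(1, 186907))) = Add(0, Rational(-1, 186907)) = Rational(-1, 186907)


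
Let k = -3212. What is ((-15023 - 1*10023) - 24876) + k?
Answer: -53134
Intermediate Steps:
((-15023 - 1*10023) - 24876) + k = ((-15023 - 1*10023) - 24876) - 3212 = ((-15023 - 10023) - 24876) - 3212 = (-25046 - 24876) - 3212 = -49922 - 3212 = -53134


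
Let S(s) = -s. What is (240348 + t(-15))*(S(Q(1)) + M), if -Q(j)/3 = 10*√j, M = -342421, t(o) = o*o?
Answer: -82370030043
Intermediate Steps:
t(o) = o²
Q(j) = -30*√j
(240348 + t(-15))*(S(Q(1)) + M) = (240348 + (-15)²)*(-(-30)*√1 - 342421) = (240348 + 225)*(-(-30) - 342421) = 240573*(-1*(-30) - 342421) = 240573*(30 - 342421) = 240573*(-342391) = -82370030043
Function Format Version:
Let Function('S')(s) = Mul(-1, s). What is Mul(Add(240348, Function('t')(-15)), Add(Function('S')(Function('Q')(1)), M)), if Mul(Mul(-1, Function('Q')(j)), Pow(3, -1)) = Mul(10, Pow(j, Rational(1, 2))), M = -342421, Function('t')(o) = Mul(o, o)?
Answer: -82370030043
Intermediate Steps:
Function('t')(o) = Pow(o, 2)
Function('Q')(j) = Mul(-30, Pow(j, Rational(1, 2))) (Function('Q')(j) = Mul(-3, Mul(10, Pow(j, Rational(1, 2)))) = Mul(-30, Pow(j, Rational(1, 2))))
Mul(Add(240348, Function('t')(-15)), Add(Function('S')(Function('Q')(1)), M)) = Mul(Add(240348, Pow(-15, 2)), Add(Mul(-1, Mul(-30, Pow(1, Rational(1, 2)))), -342421)) = Mul(Add(240348, 225), Add(Mul(-1, Mul(-30, 1)), -342421)) = Mul(240573, Add(Mul(-1, -30), -342421)) = Mul(240573, Add(30, -342421)) = Mul(240573, -342391) = -82370030043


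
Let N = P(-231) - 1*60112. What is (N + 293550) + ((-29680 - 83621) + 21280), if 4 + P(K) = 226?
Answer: 141639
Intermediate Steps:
P(K) = 222 (P(K) = -4 + 226 = 222)
N = -59890 (N = 222 - 1*60112 = 222 - 60112 = -59890)
(N + 293550) + ((-29680 - 83621) + 21280) = (-59890 + 293550) + ((-29680 - 83621) + 21280) = 233660 + (-113301 + 21280) = 233660 - 92021 = 141639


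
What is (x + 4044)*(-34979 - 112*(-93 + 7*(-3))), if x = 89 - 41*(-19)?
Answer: -109100432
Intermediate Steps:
x = 868 (x = 89 + 779 = 868)
(x + 4044)*(-34979 - 112*(-93 + 7*(-3))) = (868 + 4044)*(-34979 - 112*(-93 + 7*(-3))) = 4912*(-34979 - 112*(-93 - 21)) = 4912*(-34979 - 112*(-114)) = 4912*(-34979 + 12768) = 4912*(-22211) = -109100432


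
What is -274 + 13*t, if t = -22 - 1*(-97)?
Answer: 701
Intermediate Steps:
t = 75 (t = -22 + 97 = 75)
-274 + 13*t = -274 + 13*75 = -274 + 975 = 701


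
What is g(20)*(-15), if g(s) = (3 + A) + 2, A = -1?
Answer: -60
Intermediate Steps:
g(s) = 4 (g(s) = (3 - 1) + 2 = 2 + 2 = 4)
g(20)*(-15) = 4*(-15) = -60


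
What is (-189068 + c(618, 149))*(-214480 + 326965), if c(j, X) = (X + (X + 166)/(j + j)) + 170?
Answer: -8747337870255/412 ≈ -2.1231e+10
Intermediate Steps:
c(j, X) = 170 + X + (166 + X)/(2*j) (c(j, X) = (X + (166 + X)/((2*j))) + 170 = (X + (166 + X)*(1/(2*j))) + 170 = (X + (166 + X)/(2*j)) + 170 = 170 + X + (166 + X)/(2*j))
(-189068 + c(618, 149))*(-214480 + 326965) = (-189068 + (83 + (½)*149 + 618*(170 + 149))/618)*(-214480 + 326965) = (-189068 + (83 + 149/2 + 618*319)/618)*112485 = (-189068 + (83 + 149/2 + 197142)/618)*112485 = (-189068 + (1/618)*(394599/2))*112485 = (-189068 + 131533/412)*112485 = -77764483/412*112485 = -8747337870255/412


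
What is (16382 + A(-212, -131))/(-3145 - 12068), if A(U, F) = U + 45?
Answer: -5405/5071 ≈ -1.0659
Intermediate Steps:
A(U, F) = 45 + U
(16382 + A(-212, -131))/(-3145 - 12068) = (16382 + (45 - 212))/(-3145 - 12068) = (16382 - 167)/(-15213) = 16215*(-1/15213) = -5405/5071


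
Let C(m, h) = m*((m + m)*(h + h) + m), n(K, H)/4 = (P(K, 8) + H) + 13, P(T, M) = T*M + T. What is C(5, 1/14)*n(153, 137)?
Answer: 1374300/7 ≈ 1.9633e+5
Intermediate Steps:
P(T, M) = T + M*T (P(T, M) = M*T + T = T + M*T)
n(K, H) = 52 + 4*H + 36*K (n(K, H) = 4*((K*(1 + 8) + H) + 13) = 4*((K*9 + H) + 13) = 4*((9*K + H) + 13) = 4*((H + 9*K) + 13) = 4*(13 + H + 9*K) = 52 + 4*H + 36*K)
C(m, h) = m*(m + 4*h*m) (C(m, h) = m*((2*m)*(2*h) + m) = m*(4*h*m + m) = m*(m + 4*h*m))
C(5, 1/14)*n(153, 137) = (5²*(1 + 4/14))*(52 + 4*137 + 36*153) = (25*(1 + 4*(1/14)))*(52 + 548 + 5508) = (25*(1 + 2/7))*6108 = (25*(9/7))*6108 = (225/7)*6108 = 1374300/7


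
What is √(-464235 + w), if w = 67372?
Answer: I*√396863 ≈ 629.97*I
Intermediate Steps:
√(-464235 + w) = √(-464235 + 67372) = √(-396863) = I*√396863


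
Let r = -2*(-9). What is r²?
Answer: 324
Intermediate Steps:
r = 18
r² = 18² = 324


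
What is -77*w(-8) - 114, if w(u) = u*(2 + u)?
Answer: -3810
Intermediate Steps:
-77*w(-8) - 114 = -(-616)*(2 - 8) - 114 = -(-616)*(-6) - 114 = -77*48 - 114 = -3696 - 114 = -3810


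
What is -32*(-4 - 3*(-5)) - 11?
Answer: -363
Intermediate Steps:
-32*(-4 - 3*(-5)) - 11 = -32*(-4 + 15) - 11 = -32*11 - 11 = -352 - 11 = -363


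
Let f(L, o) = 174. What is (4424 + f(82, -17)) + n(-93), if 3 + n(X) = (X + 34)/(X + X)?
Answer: 854729/186 ≈ 4595.3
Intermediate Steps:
n(X) = -3 + (34 + X)/(2*X) (n(X) = -3 + (X + 34)/(X + X) = -3 + (34 + X)/((2*X)) = -3 + (34 + X)*(1/(2*X)) = -3 + (34 + X)/(2*X))
(4424 + f(82, -17)) + n(-93) = (4424 + 174) + (-5/2 + 17/(-93)) = 4598 + (-5/2 + 17*(-1/93)) = 4598 + (-5/2 - 17/93) = 4598 - 499/186 = 854729/186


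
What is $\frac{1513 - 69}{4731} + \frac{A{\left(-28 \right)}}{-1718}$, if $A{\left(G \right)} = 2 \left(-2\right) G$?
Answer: $\frac{51340}{213891} \approx 0.24003$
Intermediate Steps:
$A{\left(G \right)} = - 4 G$
$\frac{1513 - 69}{4731} + \frac{A{\left(-28 \right)}}{-1718} = \frac{1513 - 69}{4731} + \frac{\left(-4\right) \left(-28\right)}{-1718} = 1444 \cdot \frac{1}{4731} + 112 \left(- \frac{1}{1718}\right) = \frac{76}{249} - \frac{56}{859} = \frac{51340}{213891}$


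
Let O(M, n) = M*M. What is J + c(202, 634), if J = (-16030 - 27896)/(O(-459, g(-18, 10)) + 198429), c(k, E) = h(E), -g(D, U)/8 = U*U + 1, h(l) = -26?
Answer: -1780131/68185 ≈ -26.107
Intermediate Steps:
g(D, U) = -8 - 8*U² (g(D, U) = -8*(U*U + 1) = -8*(U² + 1) = -8*(1 + U²) = -8 - 8*U²)
c(k, E) = -26
O(M, n) = M²
J = -7321/68185 (J = (-16030 - 27896)/((-459)² + 198429) = -43926/(210681 + 198429) = -43926/409110 = -43926*1/409110 = -7321/68185 ≈ -0.10737)
J + c(202, 634) = -7321/68185 - 26 = -1780131/68185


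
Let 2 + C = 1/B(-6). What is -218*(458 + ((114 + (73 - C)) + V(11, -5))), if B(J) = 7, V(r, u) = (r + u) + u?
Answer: -988630/7 ≈ -1.4123e+5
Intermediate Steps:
V(r, u) = r + 2*u
C = -13/7 (C = -2 + 1/7 = -2 + ⅐ = -13/7 ≈ -1.8571)
-218*(458 + ((114 + (73 - C)) + V(11, -5))) = -218*(458 + ((114 + (73 - 1*(-13/7))) + (11 + 2*(-5)))) = -218*(458 + ((114 + (73 + 13/7)) + (11 - 10))) = -218*(458 + ((114 + 524/7) + 1)) = -218*(458 + (1322/7 + 1)) = -218*(458 + 1329/7) = -218*4535/7 = -988630/7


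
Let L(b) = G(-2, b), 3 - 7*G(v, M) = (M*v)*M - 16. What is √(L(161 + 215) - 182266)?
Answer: I*√6951637/7 ≈ 376.66*I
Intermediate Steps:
G(v, M) = 19/7 - v*M²/7 (G(v, M) = 3/7 - ((M*v)*M - 16)/7 = 3/7 - (v*M² - 16)/7 = 3/7 - (-16 + v*M²)/7 = 3/7 + (16/7 - v*M²/7) = 19/7 - v*M²/7)
L(b) = 19/7 + 2*b²/7 (L(b) = 19/7 - ⅐*(-2)*b² = 19/7 + 2*b²/7)
√(L(161 + 215) - 182266) = √((19/7 + 2*(161 + 215)²/7) - 182266) = √((19/7 + (2/7)*376²) - 182266) = √((19/7 + (2/7)*141376) - 182266) = √((19/7 + 282752/7) - 182266) = √(282771/7 - 182266) = √(-993091/7) = I*√6951637/7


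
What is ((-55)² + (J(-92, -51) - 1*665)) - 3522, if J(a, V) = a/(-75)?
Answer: -87058/75 ≈ -1160.8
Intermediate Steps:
J(a, V) = -a/75 (J(a, V) = a*(-1/75) = -a/75)
((-55)² + (J(-92, -51) - 1*665)) - 3522 = ((-55)² + (-1/75*(-92) - 1*665)) - 3522 = (3025 + (92/75 - 665)) - 3522 = (3025 - 49783/75) - 3522 = 177092/75 - 3522 = -87058/75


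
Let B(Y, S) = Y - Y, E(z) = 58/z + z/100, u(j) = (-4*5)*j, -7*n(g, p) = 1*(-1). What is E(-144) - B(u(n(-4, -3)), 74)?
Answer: -3317/1800 ≈ -1.8428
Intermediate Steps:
n(g, p) = 1/7 (n(g, p) = -(-1)/7 = -1/7*(-1) = 1/7)
u(j) = -20*j
E(z) = 58/z + z/100 (E(z) = 58/z + z*(1/100) = 58/z + z/100)
B(Y, S) = 0
E(-144) - B(u(n(-4, -3)), 74) = (58/(-144) + (1/100)*(-144)) - 1*0 = (58*(-1/144) - 36/25) + 0 = (-29/72 - 36/25) + 0 = -3317/1800 + 0 = -3317/1800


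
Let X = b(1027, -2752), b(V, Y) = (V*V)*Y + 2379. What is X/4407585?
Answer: -223277833/339045 ≈ -658.55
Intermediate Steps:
b(V, Y) = 2379 + Y*V² (b(V, Y) = V²*Y + 2379 = Y*V² + 2379 = 2379 + Y*V²)
X = -2902611829 (X = 2379 - 2752*1027² = 2379 - 2752*1054729 = 2379 - 2902614208 = -2902611829)
X/4407585 = -2902611829/4407585 = -2902611829*1/4407585 = -223277833/339045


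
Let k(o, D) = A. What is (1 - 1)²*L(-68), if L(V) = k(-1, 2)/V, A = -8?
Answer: 0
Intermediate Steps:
k(o, D) = -8
L(V) = -8/V
(1 - 1)²*L(-68) = (1 - 1)²*(-8/(-68)) = 0²*(-8*(-1/68)) = 0*(2/17) = 0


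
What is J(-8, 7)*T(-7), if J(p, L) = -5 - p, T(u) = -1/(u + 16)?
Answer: -⅓ ≈ -0.33333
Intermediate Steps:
T(u) = -1/(16 + u)
J(-8, 7)*T(-7) = (-5 - 1*(-8))*(-1/(16 - 7)) = (-5 + 8)*(-1/9) = 3*(-1*⅑) = 3*(-⅑) = -⅓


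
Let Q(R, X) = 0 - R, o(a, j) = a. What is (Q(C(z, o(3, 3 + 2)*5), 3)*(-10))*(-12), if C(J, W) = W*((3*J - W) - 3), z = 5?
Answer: 5400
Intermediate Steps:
C(J, W) = W*(-3 - W + 3*J) (C(J, W) = W*((-W + 3*J) - 3) = W*(-3 - W + 3*J))
Q(R, X) = -R
(Q(C(z, o(3, 3 + 2)*5), 3)*(-10))*(-12) = (-3*5*(-3 - 3*5 + 3*5)*(-10))*(-12) = (-15*(-3 - 1*15 + 15)*(-10))*(-12) = (-15*(-3 - 15 + 15)*(-10))*(-12) = (-15*(-3)*(-10))*(-12) = (-1*(-45)*(-10))*(-12) = (45*(-10))*(-12) = -450*(-12) = 5400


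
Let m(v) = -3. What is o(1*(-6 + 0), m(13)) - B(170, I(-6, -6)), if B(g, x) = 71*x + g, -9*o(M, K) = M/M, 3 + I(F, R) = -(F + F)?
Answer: -7282/9 ≈ -809.11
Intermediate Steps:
I(F, R) = -3 - 2*F (I(F, R) = -3 - (F + F) = -3 - 2*F)
o(M, K) = -⅑ (o(M, K) = -M/(9*M) = -⅑*1 = -⅑)
B(g, x) = g + 71*x
o(1*(-6 + 0), m(13)) - B(170, I(-6, -6)) = -⅑ - (170 + 71*(-3 - 2*(-6))) = -⅑ - (170 + 71*(-3 + 12)) = -⅑ - (170 + 71*9) = -⅑ - (170 + 639) = -⅑ - 1*809 = -⅑ - 809 = -7282/9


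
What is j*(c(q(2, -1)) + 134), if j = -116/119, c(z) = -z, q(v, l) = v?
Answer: -15312/119 ≈ -128.67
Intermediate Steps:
j = -116/119 (j = -116*1/119 = -116/119 ≈ -0.97479)
j*(c(q(2, -1)) + 134) = -116*(-1*2 + 134)/119 = -116*(-2 + 134)/119 = -116/119*132 = -15312/119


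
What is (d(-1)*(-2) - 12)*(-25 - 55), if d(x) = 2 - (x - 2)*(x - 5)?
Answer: -1600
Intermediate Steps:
d(x) = 2 - (-5 + x)*(-2 + x) (d(x) = 2 - (-2 + x)*(-5 + x) = 2 - (-5 + x)*(-2 + x))
(d(-1)*(-2) - 12)*(-25 - 55) = ((-8 - 1*(-1)**2 + 7*(-1))*(-2) - 12)*(-25 - 55) = ((-8 - 1*1 - 7)*(-2) - 12)*(-80) = ((-8 - 1 - 7)*(-2) - 12)*(-80) = (-16*(-2) - 12)*(-80) = (32 - 12)*(-80) = 20*(-80) = -1600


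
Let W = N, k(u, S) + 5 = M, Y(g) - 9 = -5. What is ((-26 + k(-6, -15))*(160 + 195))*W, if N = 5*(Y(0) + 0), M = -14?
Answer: -319500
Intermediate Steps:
Y(g) = 4 (Y(g) = 9 - 5 = 4)
k(u, S) = -19 (k(u, S) = -5 - 14 = -19)
N = 20 (N = 5*(4 + 0) = 5*4 = 20)
W = 20
((-26 + k(-6, -15))*(160 + 195))*W = ((-26 - 19)*(160 + 195))*20 = -45*355*20 = -15975*20 = -319500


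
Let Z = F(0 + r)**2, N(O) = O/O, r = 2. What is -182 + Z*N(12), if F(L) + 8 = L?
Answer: -146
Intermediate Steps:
N(O) = 1
F(L) = -8 + L
Z = 36 (Z = (-8 + (0 + 2))**2 = (-8 + 2)**2 = (-6)**2 = 36)
-182 + Z*N(12) = -182 + 36*1 = -182 + 36 = -146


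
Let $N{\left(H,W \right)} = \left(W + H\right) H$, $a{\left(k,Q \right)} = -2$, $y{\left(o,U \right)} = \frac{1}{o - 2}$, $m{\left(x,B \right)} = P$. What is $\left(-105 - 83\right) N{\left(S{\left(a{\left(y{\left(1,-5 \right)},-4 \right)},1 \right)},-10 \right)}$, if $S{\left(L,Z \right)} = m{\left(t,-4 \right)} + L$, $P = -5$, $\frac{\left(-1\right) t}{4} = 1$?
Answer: $-22372$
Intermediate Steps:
$t = -4$ ($t = \left(-4\right) 1 = -4$)
$m{\left(x,B \right)} = -5$
$y{\left(o,U \right)} = \frac{1}{-2 + o}$
$S{\left(L,Z \right)} = -5 + L$
$N{\left(H,W \right)} = H \left(H + W\right)$ ($N{\left(H,W \right)} = \left(H + W\right) H = H \left(H + W\right)$)
$\left(-105 - 83\right) N{\left(S{\left(a{\left(y{\left(1,-5 \right)},-4 \right)},1 \right)},-10 \right)} = \left(-105 - 83\right) \left(-5 - 2\right) \left(\left(-5 - 2\right) - 10\right) = - 188 \left(- 7 \left(-7 - 10\right)\right) = - 188 \left(\left(-7\right) \left(-17\right)\right) = \left(-188\right) 119 = -22372$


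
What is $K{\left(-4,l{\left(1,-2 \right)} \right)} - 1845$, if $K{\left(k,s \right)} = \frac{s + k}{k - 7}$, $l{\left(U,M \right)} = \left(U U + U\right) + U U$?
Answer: $- \frac{20294}{11} \approx -1844.9$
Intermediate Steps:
$l{\left(U,M \right)} = U + 2 U^{2}$ ($l{\left(U,M \right)} = \left(U^{2} + U\right) + U^{2} = \left(U + U^{2}\right) + U^{2} = U + 2 U^{2}$)
$K{\left(k,s \right)} = \frac{k + s}{-7 + k}$
$K{\left(-4,l{\left(1,-2 \right)} \right)} - 1845 = \frac{-4 + 1 \left(1 + 2 \cdot 1\right)}{-7 - 4} - 1845 = \frac{-4 + 1 \left(1 + 2\right)}{-11} - 1845 = - \frac{-4 + 1 \cdot 3}{11} - 1845 = - \frac{-4 + 3}{11} - 1845 = \left(- \frac{1}{11}\right) \left(-1\right) - 1845 = \frac{1}{11} - 1845 = - \frac{20294}{11}$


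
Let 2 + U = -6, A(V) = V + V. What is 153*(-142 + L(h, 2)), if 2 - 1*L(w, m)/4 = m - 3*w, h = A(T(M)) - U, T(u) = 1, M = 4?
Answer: -3366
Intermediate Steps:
A(V) = 2*V
U = -8 (U = -2 - 6 = -8)
h = 10 (h = 2*1 - 1*(-8) = 2 + 8 = 10)
L(w, m) = 8 - 4*m + 12*w (L(w, m) = 8 - 4*(m - 3*w) = 8 + (-4*m + 12*w) = 8 - 4*m + 12*w)
153*(-142 + L(h, 2)) = 153*(-142 + (8 - 4*2 + 12*10)) = 153*(-142 + (8 - 8 + 120)) = 153*(-142 + 120) = 153*(-22) = -3366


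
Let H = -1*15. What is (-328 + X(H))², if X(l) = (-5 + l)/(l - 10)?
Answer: 2676496/25 ≈ 1.0706e+5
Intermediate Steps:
H = -15
X(l) = (-5 + l)/(-10 + l)
(-328 + X(H))² = (-328 + (-5 - 15)/(-10 - 15))² = (-328 - 20/(-25))² = (-328 - 1/25*(-20))² = (-328 + ⅘)² = (-1636/5)² = 2676496/25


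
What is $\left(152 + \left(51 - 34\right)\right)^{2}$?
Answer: $28561$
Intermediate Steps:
$\left(152 + \left(51 - 34\right)\right)^{2} = \left(152 + 17\right)^{2} = 169^{2} = 28561$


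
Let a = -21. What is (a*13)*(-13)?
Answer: 3549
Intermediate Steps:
(a*13)*(-13) = -21*13*(-13) = -273*(-13) = 3549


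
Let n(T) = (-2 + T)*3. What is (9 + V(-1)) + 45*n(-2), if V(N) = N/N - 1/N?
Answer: -529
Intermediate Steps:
V(N) = 1 - 1/N
n(T) = -6 + 3*T
(9 + V(-1)) + 45*n(-2) = (9 + (-1 - 1)/(-1)) + 45*(-6 + 3*(-2)) = (9 - 1*(-2)) + 45*(-6 - 6) = (9 + 2) + 45*(-12) = 11 - 540 = -529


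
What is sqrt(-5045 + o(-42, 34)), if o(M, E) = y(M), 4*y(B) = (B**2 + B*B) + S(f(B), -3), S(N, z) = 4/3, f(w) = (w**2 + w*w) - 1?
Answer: 2*I*sqrt(9366)/3 ≈ 64.519*I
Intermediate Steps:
f(w) = -1 + 2*w**2 (f(w) = (w**2 + w**2) - 1 = 2*w**2 - 1 = -1 + 2*w**2)
S(N, z) = 4/3 (S(N, z) = 4*(1/3) = 4/3)
y(B) = 1/3 + B**2/2 (y(B) = ((B**2 + B*B) + 4/3)/4 = ((B**2 + B**2) + 4/3)/4 = (2*B**2 + 4/3)/4 = (4/3 + 2*B**2)/4 = 1/3 + B**2/2)
o(M, E) = 1/3 + M**2/2
sqrt(-5045 + o(-42, 34)) = sqrt(-5045 + (1/3 + (1/2)*(-42)**2)) = sqrt(-5045 + (1/3 + (1/2)*1764)) = sqrt(-5045 + (1/3 + 882)) = sqrt(-5045 + 2647/3) = sqrt(-12488/3) = 2*I*sqrt(9366)/3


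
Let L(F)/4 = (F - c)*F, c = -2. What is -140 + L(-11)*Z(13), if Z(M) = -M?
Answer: -5288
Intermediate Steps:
L(F) = 4*F*(2 + F) (L(F) = 4*((F - 1*(-2))*F) = 4*((F + 2)*F) = 4*((2 + F)*F) = 4*(F*(2 + F)) = 4*F*(2 + F))
-140 + L(-11)*Z(13) = -140 + (4*(-11)*(2 - 11))*(-1*13) = -140 + (4*(-11)*(-9))*(-13) = -140 + 396*(-13) = -140 - 5148 = -5288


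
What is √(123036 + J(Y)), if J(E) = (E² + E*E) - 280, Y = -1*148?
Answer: 2*√41641 ≈ 408.12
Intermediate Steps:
Y = -148
J(E) = -280 + 2*E² (J(E) = (E² + E²) - 280 = 2*E² - 280 = -280 + 2*E²)
√(123036 + J(Y)) = √(123036 + (-280 + 2*(-148)²)) = √(123036 + (-280 + 2*21904)) = √(123036 + (-280 + 43808)) = √(123036 + 43528) = √166564 = 2*√41641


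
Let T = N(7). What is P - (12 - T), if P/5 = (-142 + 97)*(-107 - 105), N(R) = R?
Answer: 47695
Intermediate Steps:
P = 47700 (P = 5*((-142 + 97)*(-107 - 105)) = 5*(-45*(-212)) = 5*9540 = 47700)
T = 7
P - (12 - T) = 47700 - (12 - 1*7) = 47700 - (12 - 7) = 47700 - 1*5 = 47700 - 5 = 47695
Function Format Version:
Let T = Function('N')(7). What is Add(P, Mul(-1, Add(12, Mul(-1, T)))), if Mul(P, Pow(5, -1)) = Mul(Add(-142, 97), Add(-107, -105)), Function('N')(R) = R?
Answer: 47695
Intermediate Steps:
P = 47700 (P = Mul(5, Mul(Add(-142, 97), Add(-107, -105))) = Mul(5, Mul(-45, -212)) = Mul(5, 9540) = 47700)
T = 7
Add(P, Mul(-1, Add(12, Mul(-1, T)))) = Add(47700, Mul(-1, Add(12, Mul(-1, 7)))) = Add(47700, Mul(-1, Add(12, -7))) = Add(47700, Mul(-1, 5)) = Add(47700, -5) = 47695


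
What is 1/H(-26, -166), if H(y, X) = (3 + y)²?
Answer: 1/529 ≈ 0.0018904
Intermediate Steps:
1/H(-26, -166) = 1/((3 - 26)²) = 1/((-23)²) = 1/529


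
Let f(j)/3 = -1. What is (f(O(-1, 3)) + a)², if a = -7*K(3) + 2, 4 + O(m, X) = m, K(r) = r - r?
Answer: 1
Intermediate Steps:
K(r) = 0
O(m, X) = -4 + m
f(j) = -3 (f(j) = 3*(-1) = -3)
a = 2 (a = -7*0 + 2 = 0 + 2 = 2)
(f(O(-1, 3)) + a)² = (-3 + 2)² = (-1)² = 1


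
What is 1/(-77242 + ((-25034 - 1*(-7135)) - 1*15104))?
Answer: -1/110245 ≈ -9.0707e-6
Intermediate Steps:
1/(-77242 + ((-25034 - 1*(-7135)) - 1*15104)) = 1/(-77242 + ((-25034 + 7135) - 15104)) = 1/(-77242 + (-17899 - 15104)) = 1/(-77242 - 33003) = 1/(-110245) = -1/110245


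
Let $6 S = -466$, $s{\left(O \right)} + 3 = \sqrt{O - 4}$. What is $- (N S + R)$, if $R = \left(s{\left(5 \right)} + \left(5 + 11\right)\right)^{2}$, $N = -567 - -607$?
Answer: $\frac{8732}{3} \approx 2910.7$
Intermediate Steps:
$s{\left(O \right)} = -3 + \sqrt{-4 + O}$ ($s{\left(O \right)} = -3 + \sqrt{O - 4} = -3 + \sqrt{-4 + O}$)
$S = - \frac{233}{3}$ ($S = \frac{1}{6} \left(-466\right) = - \frac{233}{3} \approx -77.667$)
$N = 40$ ($N = -567 + 607 = 40$)
$R = 196$ ($R = \left(\left(-3 + \sqrt{-4 + 5}\right) + \left(5 + 11\right)\right)^{2} = \left(\left(-3 + \sqrt{1}\right) + 16\right)^{2} = \left(\left(-3 + 1\right) + 16\right)^{2} = \left(-2 + 16\right)^{2} = 14^{2} = 196$)
$- (N S + R) = - (40 \left(- \frac{233}{3}\right) + 196) = - (- \frac{9320}{3} + 196) = \left(-1\right) \left(- \frac{8732}{3}\right) = \frac{8732}{3}$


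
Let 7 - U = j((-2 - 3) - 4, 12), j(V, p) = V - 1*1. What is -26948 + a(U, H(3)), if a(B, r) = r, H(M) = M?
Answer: -26945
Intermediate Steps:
j(V, p) = -1 + V (j(V, p) = V - 1 = -1 + V)
U = 17 (U = 7 - (-1 + ((-2 - 3) - 4)) = 7 - (-1 + (-5 - 4)) = 7 - (-1 - 9) = 7 - 1*(-10) = 7 + 10 = 17)
-26948 + a(U, H(3)) = -26948 + 3 = -26945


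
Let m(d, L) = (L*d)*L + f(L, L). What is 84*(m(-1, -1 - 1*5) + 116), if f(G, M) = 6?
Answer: 7224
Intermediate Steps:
m(d, L) = 6 + d*L² (m(d, L) = (L*d)*L + 6 = d*L² + 6 = 6 + d*L²)
84*(m(-1, -1 - 1*5) + 116) = 84*((6 - (-1 - 1*5)²) + 116) = 84*((6 - (-1 - 5)²) + 116) = 84*((6 - 1*(-6)²) + 116) = 84*((6 - 1*36) + 116) = 84*((6 - 36) + 116) = 84*(-30 + 116) = 84*86 = 7224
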